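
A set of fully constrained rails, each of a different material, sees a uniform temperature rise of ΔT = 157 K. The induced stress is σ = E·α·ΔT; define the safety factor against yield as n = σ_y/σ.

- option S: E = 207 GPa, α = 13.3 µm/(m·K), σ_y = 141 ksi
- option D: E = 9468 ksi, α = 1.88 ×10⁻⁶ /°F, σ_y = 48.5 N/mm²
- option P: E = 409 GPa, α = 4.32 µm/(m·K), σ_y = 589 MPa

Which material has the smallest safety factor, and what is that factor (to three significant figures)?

With everything in SI (GPa, ×10⁻⁶/K, MPa):
  option S: E = 207.0, α = 13.3, σ_y = 972.2 → σ = 432 MPa, n = 2.25
  option D: E = 65.28, α = 3.38, σ_y = 48.50 → σ = 34.7 MPa, n = 1.40
  option P: E = 409.0, α = 4.32, σ_y = 589.0 → σ = 277 MPa, n = 2.12
The minimum is option D at n = 1.40.

option D, n = 1.40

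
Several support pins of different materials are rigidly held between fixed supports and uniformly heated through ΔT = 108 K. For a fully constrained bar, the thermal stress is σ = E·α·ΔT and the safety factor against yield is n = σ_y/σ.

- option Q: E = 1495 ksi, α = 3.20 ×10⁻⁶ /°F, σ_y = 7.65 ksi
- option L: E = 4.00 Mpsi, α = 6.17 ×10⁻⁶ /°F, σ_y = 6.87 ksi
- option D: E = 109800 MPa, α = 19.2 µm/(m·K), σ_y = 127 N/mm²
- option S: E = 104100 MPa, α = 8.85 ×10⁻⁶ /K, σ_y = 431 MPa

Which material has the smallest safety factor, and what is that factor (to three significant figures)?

In consistent units (E in GPa, α in ×10⁻⁶/K, σ_y in MPa):
  option Q: E = 10.31, α = 5.76, σ_y = 52.74 → σ = 6.41 MPa, n = 8.23
  option L: E = 27.58, α = 11.1, σ_y = 47.37 → σ = 33.1 MPa, n = 1.43
  option D: E = 109.8, α = 19.2, σ_y = 127.0 → σ = 228 MPa, n = 0.558
  option S: E = 104.1, α = 8.85, σ_y = 431.0 → σ = 99.5 MPa, n = 4.33
Option D has the lowest safety factor, n = 0.558.

option D, n = 0.558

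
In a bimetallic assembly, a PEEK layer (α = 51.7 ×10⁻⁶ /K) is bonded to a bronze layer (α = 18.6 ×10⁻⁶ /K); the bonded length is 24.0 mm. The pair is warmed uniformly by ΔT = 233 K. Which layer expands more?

PEEK

α(PEEK) = 51.7×10⁻⁶/K vs α(bronze) = 18.6×10⁻⁶/K.
Higher α expands more for the same ΔT: PEEK.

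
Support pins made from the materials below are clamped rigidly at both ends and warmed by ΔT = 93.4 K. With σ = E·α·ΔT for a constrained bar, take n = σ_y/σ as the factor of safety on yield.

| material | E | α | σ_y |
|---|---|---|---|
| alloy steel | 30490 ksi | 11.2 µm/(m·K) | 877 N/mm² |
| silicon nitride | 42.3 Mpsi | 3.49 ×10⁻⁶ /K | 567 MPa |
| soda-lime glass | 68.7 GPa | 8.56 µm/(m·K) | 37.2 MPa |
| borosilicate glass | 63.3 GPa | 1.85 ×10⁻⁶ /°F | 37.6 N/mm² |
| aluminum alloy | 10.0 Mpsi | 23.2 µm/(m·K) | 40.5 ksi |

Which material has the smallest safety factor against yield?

soda-lime glass

Converting E to GPa, α to ×10⁻⁶/K, σ_y to MPa, then σ and n for each:
  alloy steel: E = 210.2, α = 11.2, σ_y = 877.0 → σ = 220 MPa, n = 3.99
  silicon nitride: E = 291.6, α = 3.49, σ_y = 567.0 → σ = 95.1 MPa, n = 5.96
  soda-lime glass: E = 68.70, α = 8.56, σ_y = 37.20 → σ = 54.9 MPa, n = 0.677
  borosilicate glass: E = 63.30, α = 3.33, σ_y = 37.60 → σ = 19.7 MPa, n = 1.91
  aluminum alloy: E = 68.95, α = 23.2, σ_y = 279.2 → σ = 149 MPa, n = 1.87
The minimum is soda-lime glass at n = 0.677.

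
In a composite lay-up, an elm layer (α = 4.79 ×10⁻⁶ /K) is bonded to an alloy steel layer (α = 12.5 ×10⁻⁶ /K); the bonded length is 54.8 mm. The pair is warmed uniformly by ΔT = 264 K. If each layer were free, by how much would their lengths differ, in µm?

Δα = |4.79 − 12.5|×10⁻⁶/K = 7.71×10⁻⁶/K.
ΔL_mismatch = Δα·L·ΔT = 7.71×10⁻⁶ × 54.8 mm × 264.0 K = 112 µm.

112 µm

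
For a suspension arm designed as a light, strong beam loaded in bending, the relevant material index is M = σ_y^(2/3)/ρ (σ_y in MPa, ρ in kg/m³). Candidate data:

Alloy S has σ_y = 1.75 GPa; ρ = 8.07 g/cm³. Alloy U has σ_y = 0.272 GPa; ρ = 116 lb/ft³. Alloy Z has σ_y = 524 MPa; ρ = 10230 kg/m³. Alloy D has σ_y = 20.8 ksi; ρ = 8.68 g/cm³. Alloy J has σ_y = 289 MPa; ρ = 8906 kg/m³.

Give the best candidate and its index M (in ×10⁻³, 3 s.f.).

In SI units:
  alloy S: σ_y = 1750 MPa, ρ = 8070 kg/m³
  alloy U: σ_y = 272.0 MPa, ρ = 1858 kg/m³
  alloy Z: σ_y = 524.0 MPa, ρ = 10230 kg/m³
  alloy D: σ_y = 143.4 MPa, ρ = 8680 kg/m³
  alloy J: σ_y = 289.0 MPa, ρ = 8906 kg/m³
  alloy U: M = 22.6×10⁻³
  alloy S: M = 18.0×10⁻³
  alloy Z: M = 6.35×10⁻³
  alloy J: M = 4.91×10⁻³
  alloy D: M = 3.16×10⁻³
Highest index: alloy U.

alloy U, M = 22.6×10⁻³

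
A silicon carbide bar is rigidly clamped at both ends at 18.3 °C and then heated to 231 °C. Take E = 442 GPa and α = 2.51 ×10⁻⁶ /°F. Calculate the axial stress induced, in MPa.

α = 2.51×10⁻⁶/°F × 9/5 = 4.52×10⁻⁶/K.
ΔT = 212.7 K. Constrained thermal stress σ = E·α·ΔT = 442.0×10³ MPa × 4.52×10⁻⁶ × 212.7 = 425 MPa (compressive).

425 MPa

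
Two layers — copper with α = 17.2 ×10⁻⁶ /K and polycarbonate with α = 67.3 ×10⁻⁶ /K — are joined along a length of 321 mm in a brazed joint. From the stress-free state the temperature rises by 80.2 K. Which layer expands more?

polycarbonate

α(copper) = 17.2×10⁻⁶/K vs α(polycarbonate) = 67.3×10⁻⁶/K.
Higher α expands more for the same ΔT: polycarbonate.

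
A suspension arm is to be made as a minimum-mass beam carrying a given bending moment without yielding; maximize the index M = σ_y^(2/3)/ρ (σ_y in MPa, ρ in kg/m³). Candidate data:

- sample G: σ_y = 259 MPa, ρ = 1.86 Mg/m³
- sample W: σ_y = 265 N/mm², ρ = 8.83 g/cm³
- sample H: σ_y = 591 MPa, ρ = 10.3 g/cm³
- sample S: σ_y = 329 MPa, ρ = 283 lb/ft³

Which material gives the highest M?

sample G

After converting to SI:
  sample G: σ_y = 259.0 MPa, ρ = 1860 kg/m³
  sample W: σ_y = 265.0 MPa, ρ = 8830 kg/m³
  sample H: σ_y = 591.0 MPa, ρ = 10300 kg/m³
  sample S: σ_y = 329.0 MPa, ρ = 4533 kg/m³
  sample G: M = 21.8×10⁻³
  sample S: M = 10.5×10⁻³
  sample H: M = 6.84×10⁻³
  sample W: M = 4.67×10⁻³
Sample G has the largest M.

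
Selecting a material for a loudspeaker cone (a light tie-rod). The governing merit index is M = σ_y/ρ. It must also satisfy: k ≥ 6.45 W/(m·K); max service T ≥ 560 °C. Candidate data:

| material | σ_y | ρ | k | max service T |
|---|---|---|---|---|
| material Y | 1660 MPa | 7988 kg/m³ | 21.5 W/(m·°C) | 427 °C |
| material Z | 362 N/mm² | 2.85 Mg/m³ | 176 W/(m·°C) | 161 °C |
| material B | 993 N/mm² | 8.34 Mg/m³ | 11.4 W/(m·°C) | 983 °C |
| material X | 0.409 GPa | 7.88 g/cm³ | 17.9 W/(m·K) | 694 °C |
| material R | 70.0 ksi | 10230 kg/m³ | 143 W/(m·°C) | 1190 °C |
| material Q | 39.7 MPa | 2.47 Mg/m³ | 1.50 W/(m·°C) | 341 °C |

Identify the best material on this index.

material B

Screen on constraints: k ≥ 6.45 W/(m·K); max service T ≥ 560 °C. Survivors: material B, material X, material R.
Convert each candidate to consistent units, then evaluate M:
  material B: σ_y = 993.0 MPa, ρ = 8340 kg/m³
  material X: σ_y = 409.0 MPa, ρ = 7880 kg/m³
  material R: σ_y = 482.6 MPa, ρ = 10230 kg/m³
  material B: M = 119 kN·m/kg
  material X: M = 51.9 kN·m/kg
  material R: M = 47.2 kN·m/kg
Highest index: material B.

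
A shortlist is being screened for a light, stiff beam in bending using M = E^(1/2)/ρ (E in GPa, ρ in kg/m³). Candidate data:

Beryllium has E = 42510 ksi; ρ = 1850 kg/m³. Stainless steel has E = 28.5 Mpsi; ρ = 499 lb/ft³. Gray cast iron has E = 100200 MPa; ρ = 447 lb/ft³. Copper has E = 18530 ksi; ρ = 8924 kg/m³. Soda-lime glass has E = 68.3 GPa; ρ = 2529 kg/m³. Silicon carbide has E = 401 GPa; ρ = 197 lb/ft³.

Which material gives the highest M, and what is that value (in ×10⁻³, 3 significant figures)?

Putting every candidate on a common basis:
  beryllium: E = 293.1 GPa, ρ = 1850 kg/m³
  stainless steel: E = 196.5 GPa, ρ = 7993 kg/m³
  gray cast iron: E = 100.2 GPa, ρ = 7160 kg/m³
  copper: E = 127.8 GPa, ρ = 8924 kg/m³
  soda-lime glass: E = 68.30 GPa, ρ = 2529 kg/m³
  silicon carbide: E = 401.0 GPa, ρ = 3156 kg/m³
  beryllium: M = 9.25×10⁻³
  silicon carbide: M = 6.35×10⁻³
  soda-lime glass: M = 3.27×10⁻³
  stainless steel: M = 1.75×10⁻³
  gray cast iron: M = 1.40×10⁻³
  copper: M = 1.27×10⁻³
Beryllium ranks first.

beryllium, M = 9.25×10⁻³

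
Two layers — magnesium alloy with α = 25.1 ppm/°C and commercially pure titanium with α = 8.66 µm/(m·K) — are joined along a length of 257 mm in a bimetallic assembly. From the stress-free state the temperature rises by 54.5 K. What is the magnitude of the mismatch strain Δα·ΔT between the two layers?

Δα = |25.1 − 8.66|×10⁻⁶/K = 16.4×10⁻⁶/K.
Mismatch strain = Δα·ΔT = 16.4×10⁻⁶ × 54.5 = 8.96×10⁻⁴.

8.96×10⁻⁴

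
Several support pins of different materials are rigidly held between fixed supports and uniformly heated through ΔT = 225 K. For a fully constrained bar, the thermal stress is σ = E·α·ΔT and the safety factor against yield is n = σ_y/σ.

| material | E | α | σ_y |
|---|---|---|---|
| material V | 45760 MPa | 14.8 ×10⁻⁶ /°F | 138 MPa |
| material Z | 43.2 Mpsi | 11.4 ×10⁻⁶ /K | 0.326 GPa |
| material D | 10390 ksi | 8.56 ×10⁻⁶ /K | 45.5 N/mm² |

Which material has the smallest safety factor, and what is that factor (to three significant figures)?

material D, n = 0.330

With everything in SI (GPa, ×10⁻⁶/K, MPa):
  material V: E = 45.76, α = 26.6, σ_y = 138.0 → σ = 274 MPa, n = 0.503
  material Z: E = 297.9, α = 11.4, σ_y = 326.0 → σ = 764 MPa, n = 0.427
  material D: E = 71.64, α = 8.56, σ_y = 45.50 → σ = 138 MPa, n = 0.330
Material D has the lowest safety factor, n = 0.330.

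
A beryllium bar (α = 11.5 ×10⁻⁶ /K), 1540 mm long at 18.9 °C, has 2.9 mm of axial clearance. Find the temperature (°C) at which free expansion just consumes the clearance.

183 °C

α·L₀·ΔT = 2.9 mm ⇒ ΔT = 2.9 / (11.5×10⁻⁶ × 1540.0) = 163.7 K.
T = 18.9 + 163.7 = 182.6 °C.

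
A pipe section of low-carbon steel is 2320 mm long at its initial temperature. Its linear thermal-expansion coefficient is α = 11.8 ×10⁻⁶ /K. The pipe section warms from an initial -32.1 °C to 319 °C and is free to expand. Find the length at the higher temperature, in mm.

ΔT = 319 − (-32.1) = 351.1 K.
ΔL = α·L₀·ΔT = 11.8×10⁻⁶ × 2320 mm × 351.1 K = 9.61 mm.
L = L₀ + ΔL = 2320 + 9.61 = 2329.6 mm.

2329.6 mm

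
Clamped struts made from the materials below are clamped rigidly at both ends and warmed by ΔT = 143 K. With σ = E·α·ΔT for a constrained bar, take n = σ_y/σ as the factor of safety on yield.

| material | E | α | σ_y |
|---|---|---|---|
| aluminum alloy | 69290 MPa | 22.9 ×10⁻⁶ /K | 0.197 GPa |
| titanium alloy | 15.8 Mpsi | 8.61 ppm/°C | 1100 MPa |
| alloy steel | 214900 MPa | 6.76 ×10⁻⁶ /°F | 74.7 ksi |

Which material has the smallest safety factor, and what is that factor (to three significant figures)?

Per material, after unit conversion:
  aluminum alloy: E = 69.29, α = 22.9, σ_y = 197.0 → σ = 227 MPa, n = 0.868
  titanium alloy: E = 108.9, α = 8.61, σ_y = 1100 → σ = 134 MPa, n = 8.20
  alloy steel: E = 214.9, α = 12.2, σ_y = 515.0 → σ = 374 MPa, n = 1.38
The minimum is aluminum alloy at n = 0.868.

aluminum alloy, n = 0.868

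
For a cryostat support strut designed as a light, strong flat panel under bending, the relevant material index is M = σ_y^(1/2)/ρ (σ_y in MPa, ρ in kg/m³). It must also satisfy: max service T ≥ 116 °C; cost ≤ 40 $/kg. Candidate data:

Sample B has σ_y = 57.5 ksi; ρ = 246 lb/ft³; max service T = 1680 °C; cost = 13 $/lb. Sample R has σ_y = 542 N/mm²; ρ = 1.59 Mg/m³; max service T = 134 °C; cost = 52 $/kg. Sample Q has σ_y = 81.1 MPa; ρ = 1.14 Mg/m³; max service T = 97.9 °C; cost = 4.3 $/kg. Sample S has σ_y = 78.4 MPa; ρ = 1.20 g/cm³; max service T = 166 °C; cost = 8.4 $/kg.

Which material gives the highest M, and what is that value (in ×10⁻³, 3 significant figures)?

sample S, M = 7.38×10⁻³

Screen on constraints: max service T ≥ 116 °C; cost ≤ 40 $/kg. Survivors: sample B, sample S.
After converting to SI:
  sample B: σ_y = 396.4 MPa, ρ = 3941 kg/m³
  sample S: σ_y = 78.40 MPa, ρ = 1200 kg/m³
  sample S: M = 7.38×10⁻³
  sample B: M = 5.05×10⁻³
Sample S ranks first.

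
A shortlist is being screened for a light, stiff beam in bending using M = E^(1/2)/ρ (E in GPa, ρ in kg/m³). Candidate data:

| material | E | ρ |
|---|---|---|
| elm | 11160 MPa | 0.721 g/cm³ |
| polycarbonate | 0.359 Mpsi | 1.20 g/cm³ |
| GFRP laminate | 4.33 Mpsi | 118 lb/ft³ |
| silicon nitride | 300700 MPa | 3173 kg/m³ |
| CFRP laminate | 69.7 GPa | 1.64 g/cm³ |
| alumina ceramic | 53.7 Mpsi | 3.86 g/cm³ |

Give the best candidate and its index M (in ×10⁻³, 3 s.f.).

silicon nitride, M = 5.47×10⁻³

Convert each candidate to consistent units, then evaluate M:
  elm: E = 11.16 GPa, ρ = 721.0 kg/m³
  polycarbonate: E = 2.475 GPa, ρ = 1200 kg/m³
  GFRP laminate: E = 29.85 GPa, ρ = 1890 kg/m³
  silicon nitride: E = 300.7 GPa, ρ = 3173 kg/m³
  CFRP laminate: E = 69.70 GPa, ρ = 1640 kg/m³
  alumina ceramic: E = 370.2 GPa, ρ = 3860 kg/m³
  silicon nitride: M = 5.47×10⁻³
  CFRP laminate: M = 5.09×10⁻³
  alumina ceramic: M = 4.98×10⁻³
  elm: M = 4.63×10⁻³
  GFRP laminate: M = 2.89×10⁻³
  polycarbonate: M = 1.31×10⁻³
Silicon nitride ranks first.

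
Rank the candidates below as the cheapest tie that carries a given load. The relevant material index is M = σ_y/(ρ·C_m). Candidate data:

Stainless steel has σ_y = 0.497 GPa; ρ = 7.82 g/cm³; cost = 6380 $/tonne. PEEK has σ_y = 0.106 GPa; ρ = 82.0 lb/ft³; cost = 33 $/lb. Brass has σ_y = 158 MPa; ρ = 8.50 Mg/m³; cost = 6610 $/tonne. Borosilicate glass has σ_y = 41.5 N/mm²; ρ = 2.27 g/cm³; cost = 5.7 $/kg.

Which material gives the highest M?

In SI units:
  stainless steel: σ_y = 497.0 MPa, ρ = 7820 kg/m³, cost = 6.380 $/kg
  PEEK: σ_y = 106.0 MPa, ρ = 1314 kg/m³, cost = 72.75 $/kg
  brass: σ_y = 158.0 MPa, ρ = 8500 kg/m³, cost = 6.610 $/kg
  borosilicate glass: σ_y = 41.50 MPa, ρ = 2270 kg/m³, cost = 5.700 $/kg
  stainless steel: M = 9.96 kN·m per $
  borosilicate glass: M = 3.21 kN·m per $
  brass: M = 2.81 kN·m per $
  PEEK: M = 1.11 kN·m per $
Stainless steel ranks first.

stainless steel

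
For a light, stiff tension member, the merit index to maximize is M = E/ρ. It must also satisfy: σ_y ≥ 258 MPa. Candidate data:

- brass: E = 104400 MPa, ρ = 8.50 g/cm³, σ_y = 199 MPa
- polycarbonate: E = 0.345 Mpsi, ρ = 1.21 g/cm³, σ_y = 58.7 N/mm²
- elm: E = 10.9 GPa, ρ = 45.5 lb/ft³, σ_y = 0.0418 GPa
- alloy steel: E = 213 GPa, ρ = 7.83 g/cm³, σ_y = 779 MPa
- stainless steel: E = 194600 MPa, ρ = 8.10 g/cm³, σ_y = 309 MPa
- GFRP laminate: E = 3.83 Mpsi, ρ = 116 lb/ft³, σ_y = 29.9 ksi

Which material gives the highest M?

Screen on constraints: σ_y ≥ 258 MPa. Survivors: alloy steel, stainless steel.
Normalizing units and computing the index:
  alloy steel: E = 213.0 GPa, ρ = 7830 kg/m³
  stainless steel: E = 194.6 GPa, ρ = 8100 kg/m³
  alloy steel: M = 27.2 MN·m/kg
  stainless steel: M = 24.0 MN·m/kg
The maximum is for alloy steel.

alloy steel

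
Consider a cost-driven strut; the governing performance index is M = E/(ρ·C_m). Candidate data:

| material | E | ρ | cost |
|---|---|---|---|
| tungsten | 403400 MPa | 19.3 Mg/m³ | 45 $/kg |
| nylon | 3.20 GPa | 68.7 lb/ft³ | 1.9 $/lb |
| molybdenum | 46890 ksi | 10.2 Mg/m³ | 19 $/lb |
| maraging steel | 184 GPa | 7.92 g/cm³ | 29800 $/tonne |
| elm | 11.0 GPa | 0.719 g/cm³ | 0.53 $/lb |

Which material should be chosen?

Convert each candidate to consistent units, then evaluate M:
  tungsten: E = 403.4 GPa, ρ = 19300 kg/m³, cost = 45.00 $/kg
  nylon: E = 3.200 GPa, ρ = 1100 kg/m³, cost = 4.189 $/kg
  molybdenum: E = 323.3 GPa, ρ = 10200 kg/m³, cost = 41.89 $/kg
  maraging steel: E = 184.0 GPa, ρ = 7920 kg/m³, cost = 29.80 $/kg
  elm: E = 11.00 GPa, ρ = 719.0 kg/m³, cost = 1.168 $/kg
  elm: M = 13.1 MN·m per $
  maraging steel: M = 0.780 MN·m per $
  molybdenum: M = 0.757 MN·m per $
  nylon: M = 0.694 MN·m per $
  tungsten: M = 0.464 MN·m per $
Highest index: elm.

elm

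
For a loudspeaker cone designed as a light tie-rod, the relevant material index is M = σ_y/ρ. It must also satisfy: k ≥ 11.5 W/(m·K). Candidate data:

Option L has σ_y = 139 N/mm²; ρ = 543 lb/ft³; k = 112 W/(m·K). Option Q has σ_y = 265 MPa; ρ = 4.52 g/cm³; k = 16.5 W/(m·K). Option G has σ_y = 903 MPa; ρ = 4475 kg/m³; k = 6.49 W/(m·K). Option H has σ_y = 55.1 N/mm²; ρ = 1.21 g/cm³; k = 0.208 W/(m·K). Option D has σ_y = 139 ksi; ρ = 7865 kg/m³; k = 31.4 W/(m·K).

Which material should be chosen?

Screen on constraints: k ≥ 11.5 W/(m·K). Survivors: option L, option Q, option D.
Putting every candidate on a common basis:
  option L: σ_y = 139.0 MPa, ρ = 8698 kg/m³
  option Q: σ_y = 265.0 MPa, ρ = 4520 kg/m³
  option D: σ_y = 958.4 MPa, ρ = 7865 kg/m³
  option D: M = 122 kN·m/kg
  option Q: M = 58.6 kN·m/kg
  option L: M = 16.0 kN·m/kg
Option D ranks first.

option D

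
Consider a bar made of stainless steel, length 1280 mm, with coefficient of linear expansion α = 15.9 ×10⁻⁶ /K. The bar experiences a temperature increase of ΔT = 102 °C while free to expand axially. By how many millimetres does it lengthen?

2.08 mm

ΔL = α·L₀·ΔT = 15.9×10⁻⁶ × 1280 mm × 102.0 K = 2.08 mm.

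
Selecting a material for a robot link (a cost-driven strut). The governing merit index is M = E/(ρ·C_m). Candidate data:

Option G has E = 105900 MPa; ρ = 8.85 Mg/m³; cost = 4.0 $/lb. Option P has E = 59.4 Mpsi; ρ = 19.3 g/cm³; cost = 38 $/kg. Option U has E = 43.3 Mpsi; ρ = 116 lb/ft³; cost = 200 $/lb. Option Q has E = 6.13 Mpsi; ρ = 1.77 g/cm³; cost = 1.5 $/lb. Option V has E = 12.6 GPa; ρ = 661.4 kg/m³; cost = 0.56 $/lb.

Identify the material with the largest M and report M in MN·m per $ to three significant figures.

Putting every candidate on a common basis:
  option G: E = 105.9 GPa, ρ = 8850 kg/m³, cost = 8.818 $/kg
  option P: E = 409.5 GPa, ρ = 19300 kg/m³, cost = 38.00 $/kg
  option U: E = 298.5 GPa, ρ = 1858 kg/m³, cost = 440.9 $/kg
  option Q: E = 42.26 GPa, ρ = 1770 kg/m³, cost = 3.307 $/kg
  option V: E = 12.60 GPa, ρ = 661.4 kg/m³, cost = 1.235 $/kg
  option V: M = 15.4 MN·m per $
  option Q: M = 7.22 MN·m per $
  option G: M = 1.36 MN·m per $
  option P: M = 0.558 MN·m per $
  option U: M = 0.364 MN·m per $
Highest index: option V.

option V, M = 15.4 MN·m per $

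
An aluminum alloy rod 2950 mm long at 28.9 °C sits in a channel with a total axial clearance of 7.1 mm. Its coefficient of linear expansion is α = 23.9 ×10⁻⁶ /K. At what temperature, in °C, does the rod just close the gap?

α·L₀·ΔT = 7.1 mm ⇒ ΔT = 7.1 / (23.9×10⁻⁶ × 2950.0) = 100.7 K.
T = 28.9 + 100.7 = 129.6 °C.

130 °C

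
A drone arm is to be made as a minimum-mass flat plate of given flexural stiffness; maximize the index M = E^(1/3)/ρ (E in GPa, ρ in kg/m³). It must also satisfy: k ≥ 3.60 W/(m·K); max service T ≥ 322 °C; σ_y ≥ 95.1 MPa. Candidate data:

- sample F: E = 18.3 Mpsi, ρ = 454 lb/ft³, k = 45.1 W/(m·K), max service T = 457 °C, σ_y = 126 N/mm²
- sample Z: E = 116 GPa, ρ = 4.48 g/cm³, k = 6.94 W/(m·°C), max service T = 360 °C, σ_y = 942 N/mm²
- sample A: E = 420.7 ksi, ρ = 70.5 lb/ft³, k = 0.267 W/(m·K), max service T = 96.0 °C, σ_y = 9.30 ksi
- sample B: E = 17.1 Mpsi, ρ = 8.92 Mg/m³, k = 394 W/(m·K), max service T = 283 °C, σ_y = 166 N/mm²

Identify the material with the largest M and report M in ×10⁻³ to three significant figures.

Screen on constraints: k ≥ 3.60 W/(m·K); max service T ≥ 322 °C; σ_y ≥ 95.1 MPa. Survivors: sample F, sample Z.
Putting every candidate on a common basis:
  sample F: E = 126.2 GPa, ρ = 7272 kg/m³
  sample Z: E = 116.0 GPa, ρ = 4480 kg/m³
  sample Z: M = 1.09×10⁻³
  sample F: M = 0.690×10⁻³
Sample Z has the largest M.

sample Z, M = 1.09×10⁻³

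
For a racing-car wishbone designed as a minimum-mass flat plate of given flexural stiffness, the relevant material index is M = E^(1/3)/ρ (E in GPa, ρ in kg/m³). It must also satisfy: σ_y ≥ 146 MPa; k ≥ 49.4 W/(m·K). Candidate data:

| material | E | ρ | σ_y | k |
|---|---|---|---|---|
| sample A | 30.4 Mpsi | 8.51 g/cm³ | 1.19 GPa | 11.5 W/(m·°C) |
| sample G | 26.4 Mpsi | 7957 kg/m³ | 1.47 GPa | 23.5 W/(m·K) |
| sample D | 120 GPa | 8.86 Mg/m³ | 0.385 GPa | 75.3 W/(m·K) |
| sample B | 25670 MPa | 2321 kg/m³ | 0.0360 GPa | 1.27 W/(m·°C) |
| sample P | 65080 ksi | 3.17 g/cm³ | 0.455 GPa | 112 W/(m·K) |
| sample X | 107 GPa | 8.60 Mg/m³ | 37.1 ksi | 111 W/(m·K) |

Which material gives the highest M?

Screen on constraints: σ_y ≥ 146 MPa; k ≥ 49.4 W/(m·K). Survivors: sample D, sample P, sample X.
Convert each candidate to consistent units, then evaluate M:
  sample D: E = 120.0 GPa, ρ = 8860 kg/m³
  sample P: E = 448.7 GPa, ρ = 3170 kg/m³
  sample X: E = 107.0 GPa, ρ = 8600 kg/m³
  sample P: M = 2.42×10⁻³
  sample D: M = 0.557×10⁻³
  sample X: M = 0.552×10⁻³
Sample P has the largest M.

sample P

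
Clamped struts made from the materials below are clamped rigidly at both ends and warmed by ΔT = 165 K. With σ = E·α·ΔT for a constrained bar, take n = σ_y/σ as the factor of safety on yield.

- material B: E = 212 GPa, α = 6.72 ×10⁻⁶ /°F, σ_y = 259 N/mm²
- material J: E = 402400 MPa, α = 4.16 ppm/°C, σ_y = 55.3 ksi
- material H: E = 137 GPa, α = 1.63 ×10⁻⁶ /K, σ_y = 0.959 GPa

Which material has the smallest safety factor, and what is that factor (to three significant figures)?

material B, n = 0.612

With everything in SI (GPa, ×10⁻⁶/K, MPa):
  material B: E = 212.0, α = 12.1, σ_y = 259.0 → σ = 423 MPa, n = 0.612
  material J: E = 402.4, α = 4.16, σ_y = 381.3 → σ = 276 MPa, n = 1.38
  material H: E = 137.0, α = 1.63, σ_y = 959.0 → σ = 36.8 MPa, n = 26.0
Smallest n: material B with n = 0.612.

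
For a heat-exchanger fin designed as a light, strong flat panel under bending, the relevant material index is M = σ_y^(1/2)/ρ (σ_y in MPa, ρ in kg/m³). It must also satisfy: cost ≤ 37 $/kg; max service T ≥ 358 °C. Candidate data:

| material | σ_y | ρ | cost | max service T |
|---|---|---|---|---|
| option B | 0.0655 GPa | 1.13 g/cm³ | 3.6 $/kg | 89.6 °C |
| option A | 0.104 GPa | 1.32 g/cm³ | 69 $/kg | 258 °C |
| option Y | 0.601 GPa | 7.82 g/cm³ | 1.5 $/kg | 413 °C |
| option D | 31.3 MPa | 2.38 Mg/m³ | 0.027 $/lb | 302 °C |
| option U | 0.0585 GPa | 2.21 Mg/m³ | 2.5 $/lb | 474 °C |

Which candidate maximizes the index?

option U

Screen on constraints: cost ≤ 37 $/kg; max service T ≥ 358 °C. Survivors: option Y, option U.
Convert each candidate to consistent units, then evaluate M:
  option Y: σ_y = 601.0 MPa, ρ = 7820 kg/m³
  option U: σ_y = 58.50 MPa, ρ = 2210 kg/m³
  option U: M = 3.46×10⁻³
  option Y: M = 3.13×10⁻³
The maximum is for option U.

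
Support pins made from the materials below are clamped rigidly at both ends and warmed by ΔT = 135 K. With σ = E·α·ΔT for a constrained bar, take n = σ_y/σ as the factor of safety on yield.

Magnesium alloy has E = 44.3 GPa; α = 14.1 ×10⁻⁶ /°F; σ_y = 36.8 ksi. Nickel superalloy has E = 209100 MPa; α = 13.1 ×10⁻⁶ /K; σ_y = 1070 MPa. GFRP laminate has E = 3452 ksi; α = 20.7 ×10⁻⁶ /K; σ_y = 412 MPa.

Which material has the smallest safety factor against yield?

magnesium alloy

With everything in SI (GPa, ×10⁻⁶/K, MPa):
  magnesium alloy: E = 44.30, α = 25.4, σ_y = 253.7 → σ = 152 MPa, n = 1.67
  nickel superalloy: E = 209.1, α = 13.1, σ_y = 1070 → σ = 370 MPa, n = 2.89
  GFRP laminate: E = 23.80, α = 20.7, σ_y = 412.0 → σ = 66.5 MPa, n = 6.19
The minimum is magnesium alloy at n = 1.67.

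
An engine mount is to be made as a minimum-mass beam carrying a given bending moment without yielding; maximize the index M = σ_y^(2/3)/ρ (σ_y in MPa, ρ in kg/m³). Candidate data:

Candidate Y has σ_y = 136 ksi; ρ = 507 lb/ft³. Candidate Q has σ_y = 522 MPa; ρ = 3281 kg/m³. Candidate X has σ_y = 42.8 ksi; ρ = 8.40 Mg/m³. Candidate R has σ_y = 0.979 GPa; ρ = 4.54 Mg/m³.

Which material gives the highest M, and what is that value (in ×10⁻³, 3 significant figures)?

candidate R, M = 21.7×10⁻³

Normalizing units and computing the index:
  candidate Y: σ_y = 937.7 MPa, ρ = 8121 kg/m³
  candidate Q: σ_y = 522.0 MPa, ρ = 3281 kg/m³
  candidate X: σ_y = 295.1 MPa, ρ = 8400 kg/m³
  candidate R: σ_y = 979.0 MPa, ρ = 4540 kg/m³
  candidate R: M = 21.7×10⁻³
  candidate Q: M = 19.8×10⁻³
  candidate Y: M = 11.8×10⁻³
  candidate X: M = 5.28×10⁻³
The maximum is for candidate R.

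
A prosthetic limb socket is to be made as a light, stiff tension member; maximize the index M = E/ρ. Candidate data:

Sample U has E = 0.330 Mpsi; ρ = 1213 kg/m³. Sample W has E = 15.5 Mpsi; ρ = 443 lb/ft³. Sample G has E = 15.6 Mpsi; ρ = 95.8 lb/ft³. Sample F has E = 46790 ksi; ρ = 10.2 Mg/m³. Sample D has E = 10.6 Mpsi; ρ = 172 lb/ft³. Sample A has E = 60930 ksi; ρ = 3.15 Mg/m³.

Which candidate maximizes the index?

sample A

Putting every candidate on a common basis:
  sample U: E = 2.275 GPa, ρ = 1213 kg/m³
  sample W: E = 106.9 GPa, ρ = 7096 kg/m³
  sample G: E = 107.6 GPa, ρ = 1535 kg/m³
  sample F: E = 322.6 GPa, ρ = 10200 kg/m³
  sample D: E = 73.08 GPa, ρ = 2755 kg/m³
  sample A: E = 420.1 GPa, ρ = 3150 kg/m³
  sample A: M = 133 MN·m/kg
  sample G: M = 70.1 MN·m/kg
  sample F: M = 31.6 MN·m/kg
  sample D: M = 26.5 MN·m/kg
  sample W: M = 15.1 MN·m/kg
  sample U: M = 1.88 MN·m/kg
Sample A has the largest M.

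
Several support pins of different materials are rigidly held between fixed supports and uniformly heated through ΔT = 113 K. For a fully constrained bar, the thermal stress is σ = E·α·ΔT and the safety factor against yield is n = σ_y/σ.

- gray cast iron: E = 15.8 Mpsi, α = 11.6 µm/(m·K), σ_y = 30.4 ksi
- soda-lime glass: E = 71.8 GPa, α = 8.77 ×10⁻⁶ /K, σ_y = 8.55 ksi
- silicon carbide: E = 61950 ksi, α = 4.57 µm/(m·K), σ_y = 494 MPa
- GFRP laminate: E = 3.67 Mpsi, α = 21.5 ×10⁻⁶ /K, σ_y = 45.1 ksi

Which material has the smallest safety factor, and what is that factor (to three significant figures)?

With everything in SI (GPa, ×10⁻⁶/K, MPa):
  gray cast iron: E = 108.9, α = 11.6, σ_y = 209.6 → σ = 143 MPa, n = 1.47
  soda-lime glass: E = 71.80, α = 8.77, σ_y = 58.95 → σ = 71.2 MPa, n = 0.828
  silicon carbide: E = 427.1, α = 4.57, σ_y = 494.0 → σ = 221 MPa, n = 2.24
  GFRP laminate: E = 25.30, α = 21.5, σ_y = 311.0 → σ = 61.5 MPa, n = 5.06
The minimum is soda-lime glass at n = 0.828.

soda-lime glass, n = 0.828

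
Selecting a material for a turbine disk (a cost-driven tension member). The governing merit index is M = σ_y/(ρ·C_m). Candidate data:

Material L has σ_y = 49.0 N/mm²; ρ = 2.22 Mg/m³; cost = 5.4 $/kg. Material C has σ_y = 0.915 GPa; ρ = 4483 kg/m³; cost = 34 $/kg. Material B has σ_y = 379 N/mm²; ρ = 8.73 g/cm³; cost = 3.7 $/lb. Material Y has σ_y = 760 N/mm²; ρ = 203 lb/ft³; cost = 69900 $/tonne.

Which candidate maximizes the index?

material C

After converting to SI:
  material L: σ_y = 49.00 MPa, ρ = 2220 kg/m³, cost = 5.400 $/kg
  material C: σ_y = 915.0 MPa, ρ = 4483 kg/m³, cost = 34.00 $/kg
  material B: σ_y = 379.0 MPa, ρ = 8730 kg/m³, cost = 8.157 $/kg
  material Y: σ_y = 760.0 MPa, ρ = 3252 kg/m³, cost = 69.90 $/kg
  material C: M = 6.00 kN·m per $
  material B: M = 5.32 kN·m per $
  material L: M = 4.09 kN·m per $
  material Y: M = 3.34 kN·m per $
Material C has the largest M.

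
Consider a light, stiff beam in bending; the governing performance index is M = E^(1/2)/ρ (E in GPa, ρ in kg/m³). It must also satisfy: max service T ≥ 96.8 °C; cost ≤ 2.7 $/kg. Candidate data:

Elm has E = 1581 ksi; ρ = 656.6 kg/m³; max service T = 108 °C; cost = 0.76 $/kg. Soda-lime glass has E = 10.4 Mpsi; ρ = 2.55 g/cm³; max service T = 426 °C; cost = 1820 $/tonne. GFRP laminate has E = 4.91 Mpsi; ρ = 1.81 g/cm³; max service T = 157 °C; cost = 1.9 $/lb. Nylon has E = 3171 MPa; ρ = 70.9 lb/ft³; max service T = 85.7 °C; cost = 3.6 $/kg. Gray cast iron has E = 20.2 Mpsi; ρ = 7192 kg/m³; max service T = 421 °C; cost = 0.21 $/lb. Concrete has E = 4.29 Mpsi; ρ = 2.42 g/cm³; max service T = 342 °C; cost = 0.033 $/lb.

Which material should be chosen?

Screen on constraints: max service T ≥ 96.8 °C; cost ≤ 2.7 $/kg. Survivors: elm, soda-lime glass, gray cast iron, concrete.
Normalizing units and computing the index:
  elm: E = 10.90 GPa, ρ = 656.6 kg/m³
  soda-lime glass: E = 71.71 GPa, ρ = 2550 kg/m³
  gray cast iron: E = 139.3 GPa, ρ = 7192 kg/m³
  concrete: E = 29.58 GPa, ρ = 2420 kg/m³
  elm: M = 5.03×10⁻³
  soda-lime glass: M = 3.32×10⁻³
  concrete: M = 2.25×10⁻³
  gray cast iron: M = 1.64×10⁻³
Highest index: elm.

elm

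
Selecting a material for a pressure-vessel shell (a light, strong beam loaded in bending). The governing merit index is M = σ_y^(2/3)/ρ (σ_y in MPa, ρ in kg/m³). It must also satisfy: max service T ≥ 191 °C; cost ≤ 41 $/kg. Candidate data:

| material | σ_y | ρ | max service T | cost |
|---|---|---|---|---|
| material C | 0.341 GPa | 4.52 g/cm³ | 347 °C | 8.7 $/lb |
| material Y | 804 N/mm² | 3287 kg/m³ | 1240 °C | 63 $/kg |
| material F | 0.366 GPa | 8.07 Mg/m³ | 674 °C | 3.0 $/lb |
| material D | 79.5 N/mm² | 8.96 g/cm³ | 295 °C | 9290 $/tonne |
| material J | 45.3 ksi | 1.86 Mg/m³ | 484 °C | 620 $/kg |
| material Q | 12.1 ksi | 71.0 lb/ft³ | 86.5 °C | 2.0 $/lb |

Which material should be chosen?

Screen on constraints: max service T ≥ 191 °C; cost ≤ 41 $/kg. Survivors: material C, material F, material D.
Putting every candidate on a common basis:
  material C: σ_y = 341.0 MPa, ρ = 4520 kg/m³
  material F: σ_y = 366.0 MPa, ρ = 8070 kg/m³
  material D: σ_y = 79.50 MPa, ρ = 8960 kg/m³
  material C: M = 10.8×10⁻³
  material F: M = 6.34×10⁻³
  material D: M = 2.06×10⁻³
Material C ranks first.

material C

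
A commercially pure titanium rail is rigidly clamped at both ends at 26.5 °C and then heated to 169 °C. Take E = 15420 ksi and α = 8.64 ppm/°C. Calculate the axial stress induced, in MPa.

131 MPa

E = 15420 ksi = 106.3 GPa.
ΔT = 142.5 K. Constrained thermal stress σ = E·α·ΔT = 106.3×10³ MPa × 8.64×10⁻⁶ × 142.5 = 131 MPa (compressive).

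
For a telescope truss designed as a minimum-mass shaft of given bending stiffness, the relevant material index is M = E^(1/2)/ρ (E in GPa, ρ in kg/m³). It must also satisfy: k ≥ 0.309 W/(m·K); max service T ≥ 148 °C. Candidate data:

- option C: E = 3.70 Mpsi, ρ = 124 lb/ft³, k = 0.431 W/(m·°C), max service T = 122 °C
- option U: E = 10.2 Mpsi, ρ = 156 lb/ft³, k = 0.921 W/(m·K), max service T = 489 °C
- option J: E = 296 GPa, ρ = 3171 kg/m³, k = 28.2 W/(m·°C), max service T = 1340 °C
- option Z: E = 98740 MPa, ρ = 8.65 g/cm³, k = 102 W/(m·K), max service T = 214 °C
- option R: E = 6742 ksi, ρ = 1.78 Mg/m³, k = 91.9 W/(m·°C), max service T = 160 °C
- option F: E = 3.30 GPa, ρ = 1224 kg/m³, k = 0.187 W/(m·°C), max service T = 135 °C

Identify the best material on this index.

Screen on constraints: k ≥ 0.309 W/(m·K); max service T ≥ 148 °C. Survivors: option U, option J, option Z, option R.
Normalizing units and computing the index:
  option U: E = 70.33 GPa, ρ = 2499 kg/m³
  option J: E = 296.0 GPa, ρ = 3171 kg/m³
  option Z: E = 98.74 GPa, ρ = 8650 kg/m³
  option R: E = 46.48 GPa, ρ = 1780 kg/m³
  option J: M = 5.43×10⁻³
  option R: M = 3.83×10⁻³
  option U: M = 3.36×10⁻³
  option Z: M = 1.15×10⁻³
Option J has the largest M.

option J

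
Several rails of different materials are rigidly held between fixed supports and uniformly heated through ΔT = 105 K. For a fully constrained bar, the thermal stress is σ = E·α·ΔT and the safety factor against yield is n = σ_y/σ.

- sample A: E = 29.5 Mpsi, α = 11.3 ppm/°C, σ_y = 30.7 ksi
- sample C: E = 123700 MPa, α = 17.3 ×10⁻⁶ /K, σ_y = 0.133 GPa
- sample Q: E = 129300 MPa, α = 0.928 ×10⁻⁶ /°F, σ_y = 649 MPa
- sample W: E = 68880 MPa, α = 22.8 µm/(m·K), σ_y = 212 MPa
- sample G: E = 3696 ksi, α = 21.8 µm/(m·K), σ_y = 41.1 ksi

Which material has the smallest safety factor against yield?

sample C

Per material, after unit conversion:
  sample A: E = 203.4, α = 11.3, σ_y = 211.7 → σ = 241 MPa, n = 0.877
  sample C: E = 123.7, α = 17.3, σ_y = 133.0 → σ = 225 MPa, n = 0.592
  sample Q: E = 129.3, α = 1.67, σ_y = 649.0 → σ = 22.7 MPa, n = 28.6
  sample W: E = 68.88, α = 22.8, σ_y = 212.0 → σ = 165 MPa, n = 1.29
  sample G: E = 25.48, α = 21.8, σ_y = 283.4 → σ = 58.3 MPa, n = 4.86
The minimum is sample C at n = 0.592.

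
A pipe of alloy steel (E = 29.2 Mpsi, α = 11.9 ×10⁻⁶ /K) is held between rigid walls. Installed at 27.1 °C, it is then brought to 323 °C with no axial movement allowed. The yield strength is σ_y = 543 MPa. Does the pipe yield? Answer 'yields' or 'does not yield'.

yields

E = 29.2 Mpsi = 201.3 GPa.
ΔT = 295.9 K. Constrained thermal stress σ = E·α·ΔT = 201.3×10³ MPa × 11.9×10⁻⁶ × 295.9 = 709 MPa (compressive).
Compare to σ_y = 543 MPa: σ ≥ σ_y, so it yields.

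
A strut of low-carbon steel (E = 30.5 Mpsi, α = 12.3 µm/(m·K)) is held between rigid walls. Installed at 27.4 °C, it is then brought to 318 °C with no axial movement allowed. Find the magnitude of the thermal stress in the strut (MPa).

E = 30.5 Mpsi = 210.3 GPa.
ΔT = 290.6 K. Constrained thermal stress σ = E·α·ΔT = 210.3×10³ MPa × 12.3×10⁻⁶ × 290.6 = 752 MPa (compressive).

752 MPa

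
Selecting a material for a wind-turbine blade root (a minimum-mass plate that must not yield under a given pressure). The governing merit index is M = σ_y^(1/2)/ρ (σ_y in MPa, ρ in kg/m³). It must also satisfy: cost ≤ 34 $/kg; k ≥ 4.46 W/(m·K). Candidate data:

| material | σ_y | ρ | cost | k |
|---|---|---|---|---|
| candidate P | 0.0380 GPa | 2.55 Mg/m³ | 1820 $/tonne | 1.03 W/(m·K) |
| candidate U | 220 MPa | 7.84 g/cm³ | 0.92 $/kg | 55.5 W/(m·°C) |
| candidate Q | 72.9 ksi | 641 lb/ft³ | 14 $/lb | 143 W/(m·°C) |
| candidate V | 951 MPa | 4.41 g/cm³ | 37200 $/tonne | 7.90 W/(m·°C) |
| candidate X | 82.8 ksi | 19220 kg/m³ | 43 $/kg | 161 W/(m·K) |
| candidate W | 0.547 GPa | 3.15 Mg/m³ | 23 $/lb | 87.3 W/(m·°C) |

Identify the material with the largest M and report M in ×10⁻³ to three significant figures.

candidate Q, M = 2.18×10⁻³

Screen on constraints: cost ≤ 34 $/kg; k ≥ 4.46 W/(m·K). Survivors: candidate U, candidate Q.
Convert each candidate to consistent units, then evaluate M:
  candidate U: σ_y = 220.0 MPa, ρ = 7840 kg/m³
  candidate Q: σ_y = 502.6 MPa, ρ = 10270 kg/m³
  candidate Q: M = 2.18×10⁻³
  candidate U: M = 1.89×10⁻³
Candidate Q has the largest M.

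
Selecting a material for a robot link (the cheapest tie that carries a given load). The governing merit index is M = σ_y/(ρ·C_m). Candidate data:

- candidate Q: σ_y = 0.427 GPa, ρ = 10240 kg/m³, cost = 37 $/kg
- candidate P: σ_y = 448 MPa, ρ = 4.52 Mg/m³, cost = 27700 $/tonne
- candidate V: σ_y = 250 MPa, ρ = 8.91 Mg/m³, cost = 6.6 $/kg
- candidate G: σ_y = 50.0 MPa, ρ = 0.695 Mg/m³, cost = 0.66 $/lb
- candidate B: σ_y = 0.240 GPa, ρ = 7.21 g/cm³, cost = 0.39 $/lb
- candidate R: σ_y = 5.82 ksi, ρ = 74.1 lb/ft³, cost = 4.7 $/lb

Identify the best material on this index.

In SI units:
  candidate Q: σ_y = 427.0 MPa, ρ = 10240 kg/m³, cost = 37.00 $/kg
  candidate P: σ_y = 448.0 MPa, ρ = 4520 kg/m³, cost = 27.70 $/kg
  candidate V: σ_y = 250.0 MPa, ρ = 8910 kg/m³, cost = 6.600 $/kg
  candidate G: σ_y = 50.00 MPa, ρ = 695.0 kg/m³, cost = 1.455 $/kg
  candidate B: σ_y = 240.0 MPa, ρ = 7210 kg/m³, cost = 0.8598 $/kg
  candidate R: σ_y = 40.13 MPa, ρ = 1187 kg/m³, cost = 10.36 $/kg
  candidate G: M = 49.4 kN·m per $
  candidate B: M = 38.7 kN·m per $
  candidate V: M = 4.25 kN·m per $
  candidate P: M = 3.58 kN·m per $
  candidate R: M = 3.26 kN·m per $
  candidate Q: M = 1.13 kN·m per $
Highest index: candidate G.

candidate G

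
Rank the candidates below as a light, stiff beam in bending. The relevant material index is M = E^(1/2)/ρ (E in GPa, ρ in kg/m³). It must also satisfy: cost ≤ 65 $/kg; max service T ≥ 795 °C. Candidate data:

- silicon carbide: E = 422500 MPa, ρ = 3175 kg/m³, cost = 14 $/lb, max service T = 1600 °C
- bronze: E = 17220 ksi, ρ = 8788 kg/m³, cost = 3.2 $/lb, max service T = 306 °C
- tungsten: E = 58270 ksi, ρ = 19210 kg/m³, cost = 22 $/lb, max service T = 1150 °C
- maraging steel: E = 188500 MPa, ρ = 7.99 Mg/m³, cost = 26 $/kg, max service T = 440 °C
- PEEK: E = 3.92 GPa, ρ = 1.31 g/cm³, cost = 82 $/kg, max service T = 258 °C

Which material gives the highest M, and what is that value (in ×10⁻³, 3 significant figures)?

Screen on constraints: cost ≤ 65 $/kg; max service T ≥ 795 °C. Survivors: silicon carbide, tungsten.
In SI units:
  silicon carbide: E = 422.5 GPa, ρ = 3175 kg/m³
  tungsten: E = 401.8 GPa, ρ = 19210 kg/m³
  silicon carbide: M = 6.47×10⁻³
  tungsten: M = 1.04×10⁻³
Silicon carbide has the largest M.

silicon carbide, M = 6.47×10⁻³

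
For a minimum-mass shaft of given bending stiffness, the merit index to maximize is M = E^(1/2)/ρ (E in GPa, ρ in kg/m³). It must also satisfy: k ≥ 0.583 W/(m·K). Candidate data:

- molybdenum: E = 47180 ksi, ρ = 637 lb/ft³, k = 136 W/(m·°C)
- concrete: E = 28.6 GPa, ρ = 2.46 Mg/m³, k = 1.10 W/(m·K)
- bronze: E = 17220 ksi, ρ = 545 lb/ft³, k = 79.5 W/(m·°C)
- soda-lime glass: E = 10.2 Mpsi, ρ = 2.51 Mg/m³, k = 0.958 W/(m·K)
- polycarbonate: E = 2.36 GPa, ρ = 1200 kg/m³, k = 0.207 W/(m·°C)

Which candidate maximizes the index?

Screen on constraints: k ≥ 0.583 W/(m·K). Survivors: molybdenum, concrete, bronze, soda-lime glass.
In SI units:
  molybdenum: E = 325.3 GPa, ρ = 10200 kg/m³
  concrete: E = 28.60 GPa, ρ = 2460 kg/m³
  bronze: E = 118.7 GPa, ρ = 8730 kg/m³
  soda-lime glass: E = 70.33 GPa, ρ = 2510 kg/m³
  soda-lime glass: M = 3.34×10⁻³
  concrete: M = 2.17×10⁻³
  molybdenum: M = 1.77×10⁻³
  bronze: M = 1.25×10⁻³
Soda-lime glass has the largest M.

soda-lime glass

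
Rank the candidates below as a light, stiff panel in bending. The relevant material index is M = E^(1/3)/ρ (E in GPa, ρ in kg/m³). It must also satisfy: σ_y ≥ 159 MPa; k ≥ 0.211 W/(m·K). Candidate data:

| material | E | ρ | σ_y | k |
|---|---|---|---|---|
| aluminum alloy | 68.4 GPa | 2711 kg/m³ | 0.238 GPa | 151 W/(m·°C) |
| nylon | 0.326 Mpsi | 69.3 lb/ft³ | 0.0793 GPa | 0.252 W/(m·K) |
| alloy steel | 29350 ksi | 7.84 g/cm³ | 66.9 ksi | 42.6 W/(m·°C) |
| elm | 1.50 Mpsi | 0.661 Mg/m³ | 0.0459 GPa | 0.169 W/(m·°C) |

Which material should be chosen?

Screen on constraints: σ_y ≥ 159 MPa; k ≥ 0.211 W/(m·K). Survivors: aluminum alloy, alloy steel.
Convert each candidate to consistent units, then evaluate M:
  aluminum alloy: E = 68.40 GPa, ρ = 2711 kg/m³
  alloy steel: E = 202.4 GPa, ρ = 7840 kg/m³
  aluminum alloy: M = 1.51×10⁻³
  alloy steel: M = 0.749×10⁻³
Aluminum alloy has the largest M.

aluminum alloy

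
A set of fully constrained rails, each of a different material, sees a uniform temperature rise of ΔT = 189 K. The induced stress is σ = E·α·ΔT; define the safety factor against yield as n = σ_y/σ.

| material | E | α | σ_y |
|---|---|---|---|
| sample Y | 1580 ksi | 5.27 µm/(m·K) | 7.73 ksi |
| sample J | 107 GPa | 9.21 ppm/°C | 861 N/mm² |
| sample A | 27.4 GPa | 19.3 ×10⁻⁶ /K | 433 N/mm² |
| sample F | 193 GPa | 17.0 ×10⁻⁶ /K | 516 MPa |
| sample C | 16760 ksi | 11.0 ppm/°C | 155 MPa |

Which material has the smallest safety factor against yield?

Converting E to GPa, α to ×10⁻⁶/K, σ_y to MPa, then σ and n for each:
  sample Y: E = 10.89, α = 5.27, σ_y = 53.30 → σ = 10.9 MPa, n = 4.91
  sample J: E = 107.0, α = 9.21, σ_y = 861.0 → σ = 186 MPa, n = 4.62
  sample A: E = 27.40, α = 19.3, σ_y = 433.0 → σ = 99.9 MPa, n = 4.33
  sample F: E = 193.0, α = 17.0, σ_y = 516.0 → σ = 620 MPa, n = 0.832
  sample C: E = 115.6, α = 11.0, σ_y = 155.0 → σ = 240 MPa, n = 0.645
The minimum is sample C at n = 0.645.

sample C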